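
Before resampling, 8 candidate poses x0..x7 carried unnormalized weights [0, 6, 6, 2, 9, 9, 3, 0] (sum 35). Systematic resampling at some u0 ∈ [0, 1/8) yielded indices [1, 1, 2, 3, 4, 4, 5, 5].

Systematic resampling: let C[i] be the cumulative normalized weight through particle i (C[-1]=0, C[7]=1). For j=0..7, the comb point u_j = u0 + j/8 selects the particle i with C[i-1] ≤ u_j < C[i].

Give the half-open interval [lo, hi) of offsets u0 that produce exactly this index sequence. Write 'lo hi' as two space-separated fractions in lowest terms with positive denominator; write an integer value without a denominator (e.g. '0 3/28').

0 1/40

C = [0, 6/35, 12/35, 2/5, 23/35, 32/35, 1, 1]
j=0 picked index 1: u0 ∈ [0, 6/35)
j=1 picked index 1: u0 ∈ [-1/8, 13/280)
j=2 picked index 2: u0 ∈ [-11/140, 13/140)
j=3 picked index 3: u0 ∈ [-9/280, 1/40)
j=4 picked index 4: u0 ∈ [-1/10, 11/70)
j=5 picked index 4: u0 ∈ [-9/40, 9/280)
j=6 picked index 5: u0 ∈ [-13/140, 23/140)
j=7 picked index 5: u0 ∈ [-61/280, 11/280)
intersection: [0, 1/40)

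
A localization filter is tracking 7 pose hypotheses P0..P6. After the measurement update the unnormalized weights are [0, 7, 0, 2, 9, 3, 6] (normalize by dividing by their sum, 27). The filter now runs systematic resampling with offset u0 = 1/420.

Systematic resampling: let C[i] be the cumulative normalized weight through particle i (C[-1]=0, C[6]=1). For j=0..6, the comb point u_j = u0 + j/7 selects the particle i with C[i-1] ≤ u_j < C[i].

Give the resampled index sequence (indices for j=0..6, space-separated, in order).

C = [0, 7/27, 7/27, 1/3, 2/3, 7/9, 1]
j=0: u_0=1/420 ∈ [0, 7/27) → index 1
j=1: u_1=61/420 ∈ [0, 7/27) → index 1
j=2: u_2=121/420 ∈ [7/27, 1/3) → index 3
j=3: u_3=181/420 ∈ [1/3, 2/3) → index 4
j=4: u_4=241/420 ∈ [1/3, 2/3) → index 4
j=5: u_5=43/60 ∈ [2/3, 7/9) → index 5
j=6: u_6=361/420 ∈ [7/9, 1) → index 6

1 1 3 4 4 5 6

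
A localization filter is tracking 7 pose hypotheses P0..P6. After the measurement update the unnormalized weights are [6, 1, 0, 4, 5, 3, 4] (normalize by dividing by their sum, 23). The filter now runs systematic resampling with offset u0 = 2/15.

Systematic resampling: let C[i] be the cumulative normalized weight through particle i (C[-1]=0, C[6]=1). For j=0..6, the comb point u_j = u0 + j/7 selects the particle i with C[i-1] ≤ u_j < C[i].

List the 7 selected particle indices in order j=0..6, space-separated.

C = [6/23, 7/23, 7/23, 11/23, 16/23, 19/23, 1]
j=0: u_0=2/15 ∈ [0, 6/23) → index 0
j=1: u_1=29/105 ∈ [6/23, 7/23) → index 1
j=2: u_2=44/105 ∈ [7/23, 11/23) → index 3
j=3: u_3=59/105 ∈ [11/23, 16/23) → index 4
j=4: u_4=74/105 ∈ [16/23, 19/23) → index 5
j=5: u_5=89/105 ∈ [19/23, 1) → index 6
j=6: u_6=104/105 ∈ [19/23, 1) → index 6

0 1 3 4 5 6 6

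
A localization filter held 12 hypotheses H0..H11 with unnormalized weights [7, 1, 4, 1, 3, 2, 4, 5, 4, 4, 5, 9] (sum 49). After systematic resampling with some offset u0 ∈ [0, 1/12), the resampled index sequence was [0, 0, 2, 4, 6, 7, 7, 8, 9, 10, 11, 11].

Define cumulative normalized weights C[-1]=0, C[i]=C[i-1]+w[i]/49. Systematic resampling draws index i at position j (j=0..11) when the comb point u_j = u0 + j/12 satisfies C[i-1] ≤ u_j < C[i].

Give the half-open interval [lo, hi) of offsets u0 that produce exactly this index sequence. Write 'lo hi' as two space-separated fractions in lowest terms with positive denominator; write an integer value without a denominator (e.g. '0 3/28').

5/147 1/21

C = [1/7, 8/49, 12/49, 13/49, 16/49, 18/49, 22/49, 27/49, 31/49, 5/7, 40/49, 1]
j=0 picked index 0: u0 ∈ [0, 1/7)
j=1 picked index 0: u0 ∈ [-1/12, 5/84)
j=2 picked index 2: u0 ∈ [-1/294, 23/294)
j=3 picked index 4: u0 ∈ [3/196, 15/196)
j=4 picked index 6: u0 ∈ [5/147, 17/147)
j=5 picked index 7: u0 ∈ [19/588, 79/588)
j=6 picked index 7: u0 ∈ [-5/98, 5/98)
j=7 picked index 8: u0 ∈ [-19/588, 29/588)
j=8 picked index 9: u0 ∈ [-5/147, 1/21)
j=9 picked index 10: u0 ∈ [-1/28, 13/196)
j=10 picked index 11: u0 ∈ [-5/294, 1/6)
j=11 picked index 11: u0 ∈ [-59/588, 1/12)
intersection: [5/147, 1/21)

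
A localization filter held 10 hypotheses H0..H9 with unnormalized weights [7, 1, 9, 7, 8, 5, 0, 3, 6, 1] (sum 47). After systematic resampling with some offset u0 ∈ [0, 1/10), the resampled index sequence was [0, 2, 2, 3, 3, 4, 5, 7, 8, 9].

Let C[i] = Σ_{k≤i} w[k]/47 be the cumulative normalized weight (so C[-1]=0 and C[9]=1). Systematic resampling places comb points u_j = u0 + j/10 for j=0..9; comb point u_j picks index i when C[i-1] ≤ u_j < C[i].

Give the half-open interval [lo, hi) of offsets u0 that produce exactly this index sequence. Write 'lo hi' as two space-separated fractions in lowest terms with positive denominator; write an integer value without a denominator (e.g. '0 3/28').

41/470 1/10

C = [7/47, 8/47, 17/47, 24/47, 32/47, 37/47, 37/47, 40/47, 46/47, 1]
j=0 picked index 0: u0 ∈ [0, 7/47)
j=1 picked index 2: u0 ∈ [33/470, 123/470)
j=2 picked index 2: u0 ∈ [-7/235, 38/235)
j=3 picked index 3: u0 ∈ [29/470, 99/470)
j=4 picked index 3: u0 ∈ [-9/235, 26/235)
j=5 picked index 4: u0 ∈ [1/94, 17/94)
j=6 picked index 5: u0 ∈ [19/235, 44/235)
j=7 picked index 7: u0 ∈ [41/470, 71/470)
j=8 picked index 8: u0 ∈ [12/235, 42/235)
j=9 picked index 9: u0 ∈ [37/470, 1/10)
intersection: [41/470, 1/10)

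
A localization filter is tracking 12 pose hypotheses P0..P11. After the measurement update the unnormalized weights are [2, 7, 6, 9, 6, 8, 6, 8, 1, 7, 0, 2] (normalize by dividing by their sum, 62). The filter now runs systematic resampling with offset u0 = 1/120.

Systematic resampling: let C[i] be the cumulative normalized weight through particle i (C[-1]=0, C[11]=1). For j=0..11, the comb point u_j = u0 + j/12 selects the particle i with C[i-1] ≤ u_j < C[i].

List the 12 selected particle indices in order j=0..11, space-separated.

0 1 2 3 3 4 5 5 6 7 8 9

C = [1/31, 9/62, 15/62, 12/31, 15/31, 19/31, 22/31, 26/31, 53/62, 30/31, 30/31, 1]
j=0: u_0=1/120 ∈ [0, 1/31) → index 0
j=1: u_1=11/120 ∈ [1/31, 9/62) → index 1
j=2: u_2=7/40 ∈ [9/62, 15/62) → index 2
j=3: u_3=31/120 ∈ [15/62, 12/31) → index 3
j=4: u_4=41/120 ∈ [15/62, 12/31) → index 3
j=5: u_5=17/40 ∈ [12/31, 15/31) → index 4
j=6: u_6=61/120 ∈ [15/31, 19/31) → index 5
j=7: u_7=71/120 ∈ [15/31, 19/31) → index 5
j=8: u_8=27/40 ∈ [19/31, 22/31) → index 6
j=9: u_9=91/120 ∈ [22/31, 26/31) → index 7
j=10: u_10=101/120 ∈ [26/31, 53/62) → index 8
j=11: u_11=37/40 ∈ [53/62, 30/31) → index 9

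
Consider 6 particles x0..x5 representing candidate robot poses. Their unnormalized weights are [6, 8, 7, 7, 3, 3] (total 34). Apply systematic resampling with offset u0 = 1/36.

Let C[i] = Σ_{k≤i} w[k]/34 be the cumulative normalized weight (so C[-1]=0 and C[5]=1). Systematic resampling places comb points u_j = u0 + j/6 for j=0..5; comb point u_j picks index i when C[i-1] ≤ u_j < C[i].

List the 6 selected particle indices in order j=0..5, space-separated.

C = [3/17, 7/17, 21/34, 14/17, 31/34, 1]
j=0: u_0=1/36 ∈ [0, 3/17) → index 0
j=1: u_1=7/36 ∈ [3/17, 7/17) → index 1
j=2: u_2=13/36 ∈ [3/17, 7/17) → index 1
j=3: u_3=19/36 ∈ [7/17, 21/34) → index 2
j=4: u_4=25/36 ∈ [21/34, 14/17) → index 3
j=5: u_5=31/36 ∈ [14/17, 31/34) → index 4

0 1 1 2 3 4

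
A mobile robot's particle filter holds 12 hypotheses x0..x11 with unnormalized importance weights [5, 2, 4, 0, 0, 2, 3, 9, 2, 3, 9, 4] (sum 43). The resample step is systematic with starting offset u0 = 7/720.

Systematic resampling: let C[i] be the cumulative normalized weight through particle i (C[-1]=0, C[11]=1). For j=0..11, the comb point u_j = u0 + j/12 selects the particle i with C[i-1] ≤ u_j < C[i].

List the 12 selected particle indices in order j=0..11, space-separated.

0 0 2 5 6 7 7 8 9 10 10 11

C = [5/43, 7/43, 11/43, 11/43, 11/43, 13/43, 16/43, 25/43, 27/43, 30/43, 39/43, 1]
j=0: u_0=7/720 ∈ [0, 5/43) → index 0
j=1: u_1=67/720 ∈ [0, 5/43) → index 0
j=2: u_2=127/720 ∈ [7/43, 11/43) → index 2
j=3: u_3=187/720 ∈ [11/43, 13/43) → index 5
j=4: u_4=247/720 ∈ [13/43, 16/43) → index 6
j=5: u_5=307/720 ∈ [16/43, 25/43) → index 7
j=6: u_6=367/720 ∈ [16/43, 25/43) → index 7
j=7: u_7=427/720 ∈ [25/43, 27/43) → index 8
j=8: u_8=487/720 ∈ [27/43, 30/43) → index 9
j=9: u_9=547/720 ∈ [30/43, 39/43) → index 10
j=10: u_10=607/720 ∈ [30/43, 39/43) → index 10
j=11: u_11=667/720 ∈ [39/43, 1) → index 11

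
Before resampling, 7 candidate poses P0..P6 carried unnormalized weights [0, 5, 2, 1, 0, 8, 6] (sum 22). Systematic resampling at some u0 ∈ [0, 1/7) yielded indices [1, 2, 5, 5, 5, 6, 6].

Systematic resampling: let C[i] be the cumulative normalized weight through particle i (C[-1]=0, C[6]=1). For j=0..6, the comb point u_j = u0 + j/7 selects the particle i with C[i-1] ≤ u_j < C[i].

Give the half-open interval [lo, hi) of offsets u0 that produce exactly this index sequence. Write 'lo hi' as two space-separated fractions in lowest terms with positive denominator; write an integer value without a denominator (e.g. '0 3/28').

C = [0, 5/22, 7/22, 4/11, 4/11, 8/11, 1]
j=0 picked index 1: u0 ∈ [0, 5/22)
j=1 picked index 2: u0 ∈ [13/154, 27/154)
j=2 picked index 5: u0 ∈ [6/77, 34/77)
j=3 picked index 5: u0 ∈ [-5/77, 23/77)
j=4 picked index 5: u0 ∈ [-16/77, 12/77)
j=5 picked index 6: u0 ∈ [1/77, 2/7)
j=6 picked index 6: u0 ∈ [-10/77, 1/7)
intersection: [13/154, 1/7)

13/154 1/7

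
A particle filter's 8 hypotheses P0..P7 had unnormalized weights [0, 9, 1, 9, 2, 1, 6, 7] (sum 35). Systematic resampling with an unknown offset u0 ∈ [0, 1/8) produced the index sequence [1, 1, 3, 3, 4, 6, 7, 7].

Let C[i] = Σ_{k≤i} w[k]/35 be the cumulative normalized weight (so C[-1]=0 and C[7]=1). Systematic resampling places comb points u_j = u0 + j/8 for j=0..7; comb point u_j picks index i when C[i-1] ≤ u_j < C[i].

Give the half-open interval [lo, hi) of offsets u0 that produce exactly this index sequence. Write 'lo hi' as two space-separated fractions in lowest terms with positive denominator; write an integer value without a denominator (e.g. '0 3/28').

C = [0, 9/35, 2/7, 19/35, 3/5, 22/35, 4/5, 1]
j=0 picked index 1: u0 ∈ [0, 9/35)
j=1 picked index 1: u0 ∈ [-1/8, 37/280)
j=2 picked index 3: u0 ∈ [1/28, 41/140)
j=3 picked index 3: u0 ∈ [-5/56, 47/280)
j=4 picked index 4: u0 ∈ [3/70, 1/10)
j=5 picked index 6: u0 ∈ [1/280, 7/40)
j=6 picked index 7: u0 ∈ [1/20, 1/4)
j=7 picked index 7: u0 ∈ [-3/40, 1/8)
intersection: [1/20, 1/10)

1/20 1/10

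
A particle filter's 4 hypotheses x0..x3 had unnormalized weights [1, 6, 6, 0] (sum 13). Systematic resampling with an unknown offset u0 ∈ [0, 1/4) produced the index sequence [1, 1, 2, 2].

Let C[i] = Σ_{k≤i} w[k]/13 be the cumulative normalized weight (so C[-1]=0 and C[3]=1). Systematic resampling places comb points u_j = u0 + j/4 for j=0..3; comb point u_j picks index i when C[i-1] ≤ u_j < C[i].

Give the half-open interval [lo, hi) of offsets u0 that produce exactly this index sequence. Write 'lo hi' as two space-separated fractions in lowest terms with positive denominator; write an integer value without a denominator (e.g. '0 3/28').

1/13 1/4

C = [1/13, 7/13, 1, 1]
j=0 picked index 1: u0 ∈ [1/13, 7/13)
j=1 picked index 1: u0 ∈ [-9/52, 15/52)
j=2 picked index 2: u0 ∈ [1/26, 1/2)
j=3 picked index 2: u0 ∈ [-11/52, 1/4)
intersection: [1/13, 1/4)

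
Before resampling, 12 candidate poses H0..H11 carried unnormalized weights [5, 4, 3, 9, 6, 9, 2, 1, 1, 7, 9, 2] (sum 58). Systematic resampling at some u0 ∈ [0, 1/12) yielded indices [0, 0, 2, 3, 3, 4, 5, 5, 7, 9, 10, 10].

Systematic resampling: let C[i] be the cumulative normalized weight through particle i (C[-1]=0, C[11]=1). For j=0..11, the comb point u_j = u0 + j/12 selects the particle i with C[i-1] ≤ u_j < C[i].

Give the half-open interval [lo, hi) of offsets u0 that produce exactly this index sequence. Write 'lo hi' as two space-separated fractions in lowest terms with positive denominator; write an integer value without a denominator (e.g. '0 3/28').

0 1/348

C = [5/58, 9/58, 6/29, 21/58, 27/58, 18/29, 19/29, 39/58, 20/29, 47/58, 28/29, 1]
j=0 picked index 0: u0 ∈ [0, 5/58)
j=1 picked index 0: u0 ∈ [-1/12, 1/348)
j=2 picked index 2: u0 ∈ [-1/87, 7/174)
j=3 picked index 3: u0 ∈ [-5/116, 13/116)
j=4 picked index 3: u0 ∈ [-11/87, 5/174)
j=5 picked index 4: u0 ∈ [-19/348, 17/348)
j=6 picked index 5: u0 ∈ [-1/29, 7/58)
j=7 picked index 5: u0 ∈ [-41/348, 13/348)
j=8 picked index 7: u0 ∈ [-1/87, 1/174)
j=9 picked index 9: u0 ∈ [-7/116, 7/116)
j=10 picked index 10: u0 ∈ [-2/87, 23/174)
j=11 picked index 10: u0 ∈ [-37/348, 17/348)
intersection: [0, 1/348)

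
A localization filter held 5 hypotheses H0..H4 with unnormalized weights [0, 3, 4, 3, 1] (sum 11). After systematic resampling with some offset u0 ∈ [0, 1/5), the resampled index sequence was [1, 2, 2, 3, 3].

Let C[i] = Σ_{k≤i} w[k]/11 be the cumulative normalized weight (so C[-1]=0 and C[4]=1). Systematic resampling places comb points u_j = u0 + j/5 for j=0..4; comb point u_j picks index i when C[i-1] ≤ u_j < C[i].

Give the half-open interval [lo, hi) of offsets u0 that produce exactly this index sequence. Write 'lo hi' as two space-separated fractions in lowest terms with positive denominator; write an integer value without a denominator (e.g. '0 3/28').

4/55 6/55

C = [0, 3/11, 7/11, 10/11, 1]
j=0 picked index 1: u0 ∈ [0, 3/11)
j=1 picked index 2: u0 ∈ [4/55, 24/55)
j=2 picked index 2: u0 ∈ [-7/55, 13/55)
j=3 picked index 3: u0 ∈ [2/55, 17/55)
j=4 picked index 3: u0 ∈ [-9/55, 6/55)
intersection: [4/55, 6/55)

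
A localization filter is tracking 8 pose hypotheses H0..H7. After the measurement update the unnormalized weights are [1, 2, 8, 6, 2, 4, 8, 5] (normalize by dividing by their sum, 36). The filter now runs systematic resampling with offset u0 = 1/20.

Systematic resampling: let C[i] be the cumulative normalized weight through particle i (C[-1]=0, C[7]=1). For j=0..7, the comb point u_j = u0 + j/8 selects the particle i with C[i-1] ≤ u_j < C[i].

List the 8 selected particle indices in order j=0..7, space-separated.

1 2 2 3 5 6 6 7

C = [1/36, 1/12, 11/36, 17/36, 19/36, 23/36, 31/36, 1]
j=0: u_0=1/20 ∈ [1/36, 1/12) → index 1
j=1: u_1=7/40 ∈ [1/12, 11/36) → index 2
j=2: u_2=3/10 ∈ [1/12, 11/36) → index 2
j=3: u_3=17/40 ∈ [11/36, 17/36) → index 3
j=4: u_4=11/20 ∈ [19/36, 23/36) → index 5
j=5: u_5=27/40 ∈ [23/36, 31/36) → index 6
j=6: u_6=4/5 ∈ [23/36, 31/36) → index 6
j=7: u_7=37/40 ∈ [31/36, 1) → index 7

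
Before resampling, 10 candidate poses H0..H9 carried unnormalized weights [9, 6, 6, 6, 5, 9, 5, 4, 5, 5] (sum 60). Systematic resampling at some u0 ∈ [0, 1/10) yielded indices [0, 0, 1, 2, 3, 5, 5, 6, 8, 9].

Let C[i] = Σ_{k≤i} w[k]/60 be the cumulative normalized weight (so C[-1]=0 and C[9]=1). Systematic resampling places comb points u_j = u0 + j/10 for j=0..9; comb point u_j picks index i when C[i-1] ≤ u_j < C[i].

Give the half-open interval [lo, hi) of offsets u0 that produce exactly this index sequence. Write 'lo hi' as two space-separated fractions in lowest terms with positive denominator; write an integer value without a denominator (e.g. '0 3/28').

1/30 1/20

C = [3/20, 1/4, 7/20, 9/20, 8/15, 41/60, 23/30, 5/6, 11/12, 1]
j=0 picked index 0: u0 ∈ [0, 3/20)
j=1 picked index 0: u0 ∈ [-1/10, 1/20)
j=2 picked index 1: u0 ∈ [-1/20, 1/20)
j=3 picked index 2: u0 ∈ [-1/20, 1/20)
j=4 picked index 3: u0 ∈ [-1/20, 1/20)
j=5 picked index 5: u0 ∈ [1/30, 11/60)
j=6 picked index 5: u0 ∈ [-1/15, 1/12)
j=7 picked index 6: u0 ∈ [-1/60, 1/15)
j=8 picked index 8: u0 ∈ [1/30, 7/60)
j=9 picked index 9: u0 ∈ [1/60, 1/10)
intersection: [1/30, 1/20)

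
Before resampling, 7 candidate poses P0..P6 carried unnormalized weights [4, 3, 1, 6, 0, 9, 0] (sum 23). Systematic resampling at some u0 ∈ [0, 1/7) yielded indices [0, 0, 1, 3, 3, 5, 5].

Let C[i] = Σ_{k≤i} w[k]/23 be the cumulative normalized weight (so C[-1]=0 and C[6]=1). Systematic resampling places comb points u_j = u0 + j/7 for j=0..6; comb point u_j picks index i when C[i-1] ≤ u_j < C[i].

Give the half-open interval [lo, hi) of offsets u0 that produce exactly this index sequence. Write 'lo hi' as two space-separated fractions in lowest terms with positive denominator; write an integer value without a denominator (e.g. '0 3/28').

C = [4/23, 7/23, 8/23, 14/23, 14/23, 1, 1]
j=0 picked index 0: u0 ∈ [0, 4/23)
j=1 picked index 0: u0 ∈ [-1/7, 5/161)
j=2 picked index 1: u0 ∈ [-18/161, 3/161)
j=3 picked index 3: u0 ∈ [-13/161, 29/161)
j=4 picked index 3: u0 ∈ [-36/161, 6/161)
j=5 picked index 5: u0 ∈ [-17/161, 2/7)
j=6 picked index 5: u0 ∈ [-40/161, 1/7)
intersection: [0, 3/161)

0 3/161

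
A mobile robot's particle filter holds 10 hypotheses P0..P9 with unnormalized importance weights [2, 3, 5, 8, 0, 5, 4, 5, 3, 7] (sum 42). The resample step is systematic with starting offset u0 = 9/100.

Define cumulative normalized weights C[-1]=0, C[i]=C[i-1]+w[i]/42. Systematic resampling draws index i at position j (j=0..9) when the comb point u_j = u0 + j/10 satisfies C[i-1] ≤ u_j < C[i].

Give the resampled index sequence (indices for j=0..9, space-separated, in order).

1 2 3 3 5 6 7 8 9 9

C = [1/21, 5/42, 5/21, 3/7, 3/7, 23/42, 9/14, 16/21, 5/6, 1]
j=0: u_0=9/100 ∈ [1/21, 5/42) → index 1
j=1: u_1=19/100 ∈ [5/42, 5/21) → index 2
j=2: u_2=29/100 ∈ [5/21, 3/7) → index 3
j=3: u_3=39/100 ∈ [5/21, 3/7) → index 3
j=4: u_4=49/100 ∈ [3/7, 23/42) → index 5
j=5: u_5=59/100 ∈ [23/42, 9/14) → index 6
j=6: u_6=69/100 ∈ [9/14, 16/21) → index 7
j=7: u_7=79/100 ∈ [16/21, 5/6) → index 8
j=8: u_8=89/100 ∈ [5/6, 1) → index 9
j=9: u_9=99/100 ∈ [5/6, 1) → index 9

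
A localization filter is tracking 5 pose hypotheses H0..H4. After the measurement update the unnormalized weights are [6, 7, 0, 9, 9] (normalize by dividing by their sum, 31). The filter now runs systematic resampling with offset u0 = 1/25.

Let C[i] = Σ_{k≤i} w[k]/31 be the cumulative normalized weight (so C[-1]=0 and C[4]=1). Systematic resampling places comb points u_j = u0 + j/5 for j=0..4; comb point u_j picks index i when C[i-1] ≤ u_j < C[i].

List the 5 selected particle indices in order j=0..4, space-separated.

C = [6/31, 13/31, 13/31, 22/31, 1]
j=0: u_0=1/25 ∈ [0, 6/31) → index 0
j=1: u_1=6/25 ∈ [6/31, 13/31) → index 1
j=2: u_2=11/25 ∈ [13/31, 22/31) → index 3
j=3: u_3=16/25 ∈ [13/31, 22/31) → index 3
j=4: u_4=21/25 ∈ [22/31, 1) → index 4

0 1 3 3 4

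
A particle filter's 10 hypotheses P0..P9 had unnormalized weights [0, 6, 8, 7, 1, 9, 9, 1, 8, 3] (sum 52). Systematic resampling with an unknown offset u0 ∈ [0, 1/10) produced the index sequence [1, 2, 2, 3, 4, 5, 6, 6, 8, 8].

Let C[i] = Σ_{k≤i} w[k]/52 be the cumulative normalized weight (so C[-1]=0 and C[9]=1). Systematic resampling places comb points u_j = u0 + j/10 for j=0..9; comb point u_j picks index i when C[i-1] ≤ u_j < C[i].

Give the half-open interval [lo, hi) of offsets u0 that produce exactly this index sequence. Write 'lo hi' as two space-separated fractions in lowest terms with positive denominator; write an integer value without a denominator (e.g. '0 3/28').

C = [0, 3/26, 7/26, 21/52, 11/26, 31/52, 10/13, 41/52, 49/52, 1]
j=0 picked index 1: u0 ∈ [0, 3/26)
j=1 picked index 2: u0 ∈ [1/65, 11/65)
j=2 picked index 2: u0 ∈ [-11/130, 9/130)
j=3 picked index 3: u0 ∈ [-2/65, 27/260)
j=4 picked index 4: u0 ∈ [1/260, 3/130)
j=5 picked index 5: u0 ∈ [-1/13, 5/52)
j=6 picked index 6: u0 ∈ [-1/260, 11/65)
j=7 picked index 6: u0 ∈ [-27/260, 9/130)
j=8 picked index 8: u0 ∈ [-3/260, 37/260)
j=9 picked index 8: u0 ∈ [-29/260, 11/260)
intersection: [1/65, 3/130)

1/65 3/130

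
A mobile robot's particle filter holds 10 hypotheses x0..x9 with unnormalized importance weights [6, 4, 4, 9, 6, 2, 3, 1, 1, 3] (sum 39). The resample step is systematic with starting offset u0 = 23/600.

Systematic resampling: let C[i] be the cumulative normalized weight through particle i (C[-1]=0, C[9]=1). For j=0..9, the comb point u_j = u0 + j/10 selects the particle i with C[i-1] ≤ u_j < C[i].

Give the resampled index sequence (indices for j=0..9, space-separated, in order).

0 0 1 2 3 3 4 4 6 9

C = [2/13, 10/39, 14/39, 23/39, 29/39, 31/39, 34/39, 35/39, 12/13, 1]
j=0: u_0=23/600 ∈ [0, 2/13) → index 0
j=1: u_1=83/600 ∈ [0, 2/13) → index 0
j=2: u_2=143/600 ∈ [2/13, 10/39) → index 1
j=3: u_3=203/600 ∈ [10/39, 14/39) → index 2
j=4: u_4=263/600 ∈ [14/39, 23/39) → index 3
j=5: u_5=323/600 ∈ [14/39, 23/39) → index 3
j=6: u_6=383/600 ∈ [23/39, 29/39) → index 4
j=7: u_7=443/600 ∈ [23/39, 29/39) → index 4
j=8: u_8=503/600 ∈ [31/39, 34/39) → index 6
j=9: u_9=563/600 ∈ [12/13, 1) → index 9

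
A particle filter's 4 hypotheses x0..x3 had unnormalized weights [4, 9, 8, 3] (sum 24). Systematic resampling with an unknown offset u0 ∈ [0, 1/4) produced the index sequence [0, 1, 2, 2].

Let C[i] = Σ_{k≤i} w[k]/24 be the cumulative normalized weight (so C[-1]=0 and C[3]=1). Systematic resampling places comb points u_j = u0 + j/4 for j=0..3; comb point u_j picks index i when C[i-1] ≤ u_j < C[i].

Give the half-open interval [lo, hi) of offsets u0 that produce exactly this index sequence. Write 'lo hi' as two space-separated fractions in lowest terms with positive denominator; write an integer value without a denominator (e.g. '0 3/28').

1/24 1/8

C = [1/6, 13/24, 7/8, 1]
j=0 picked index 0: u0 ∈ [0, 1/6)
j=1 picked index 1: u0 ∈ [-1/12, 7/24)
j=2 picked index 2: u0 ∈ [1/24, 3/8)
j=3 picked index 2: u0 ∈ [-5/24, 1/8)
intersection: [1/24, 1/8)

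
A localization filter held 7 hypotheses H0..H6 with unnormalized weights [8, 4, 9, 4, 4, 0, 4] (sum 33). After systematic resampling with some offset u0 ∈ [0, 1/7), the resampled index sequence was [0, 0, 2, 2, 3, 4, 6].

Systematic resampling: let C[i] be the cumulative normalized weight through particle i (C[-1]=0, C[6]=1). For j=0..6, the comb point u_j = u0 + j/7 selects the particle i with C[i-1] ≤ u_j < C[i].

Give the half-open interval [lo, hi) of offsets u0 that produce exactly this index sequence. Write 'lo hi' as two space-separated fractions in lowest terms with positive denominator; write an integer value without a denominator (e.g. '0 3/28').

C = [8/33, 4/11, 7/11, 25/33, 29/33, 29/33, 1]
j=0 picked index 0: u0 ∈ [0, 8/33)
j=1 picked index 0: u0 ∈ [-1/7, 23/231)
j=2 picked index 2: u0 ∈ [6/77, 27/77)
j=3 picked index 2: u0 ∈ [-5/77, 16/77)
j=4 picked index 3: u0 ∈ [5/77, 43/231)
j=5 picked index 4: u0 ∈ [10/231, 38/231)
j=6 picked index 6: u0 ∈ [5/231, 1/7)
intersection: [6/77, 23/231)

6/77 23/231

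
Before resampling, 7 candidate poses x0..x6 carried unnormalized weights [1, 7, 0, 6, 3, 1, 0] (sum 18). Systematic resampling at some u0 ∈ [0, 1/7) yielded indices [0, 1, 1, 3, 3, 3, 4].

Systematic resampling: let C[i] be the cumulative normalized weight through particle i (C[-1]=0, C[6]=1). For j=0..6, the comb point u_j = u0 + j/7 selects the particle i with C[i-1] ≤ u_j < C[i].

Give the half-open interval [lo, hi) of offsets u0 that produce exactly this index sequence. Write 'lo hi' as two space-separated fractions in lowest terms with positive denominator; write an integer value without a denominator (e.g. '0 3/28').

C = [1/18, 4/9, 4/9, 7/9, 17/18, 1, 1]
j=0 picked index 0: u0 ∈ [0, 1/18)
j=1 picked index 1: u0 ∈ [-11/126, 19/63)
j=2 picked index 1: u0 ∈ [-29/126, 10/63)
j=3 picked index 3: u0 ∈ [1/63, 22/63)
j=4 picked index 3: u0 ∈ [-8/63, 13/63)
j=5 picked index 3: u0 ∈ [-17/63, 4/63)
j=6 picked index 4: u0 ∈ [-5/63, 11/126)
intersection: [1/63, 1/18)

1/63 1/18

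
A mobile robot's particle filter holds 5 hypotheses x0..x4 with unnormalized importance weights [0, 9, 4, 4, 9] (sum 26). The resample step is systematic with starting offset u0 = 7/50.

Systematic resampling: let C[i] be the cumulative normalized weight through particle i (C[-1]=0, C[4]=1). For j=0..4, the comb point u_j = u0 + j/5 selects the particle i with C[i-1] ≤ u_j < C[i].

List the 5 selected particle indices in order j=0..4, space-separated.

C = [0, 9/26, 1/2, 17/26, 1]
j=0: u_0=7/50 ∈ [0, 9/26) → index 1
j=1: u_1=17/50 ∈ [0, 9/26) → index 1
j=2: u_2=27/50 ∈ [1/2, 17/26) → index 3
j=3: u_3=37/50 ∈ [17/26, 1) → index 4
j=4: u_4=47/50 ∈ [17/26, 1) → index 4

1 1 3 4 4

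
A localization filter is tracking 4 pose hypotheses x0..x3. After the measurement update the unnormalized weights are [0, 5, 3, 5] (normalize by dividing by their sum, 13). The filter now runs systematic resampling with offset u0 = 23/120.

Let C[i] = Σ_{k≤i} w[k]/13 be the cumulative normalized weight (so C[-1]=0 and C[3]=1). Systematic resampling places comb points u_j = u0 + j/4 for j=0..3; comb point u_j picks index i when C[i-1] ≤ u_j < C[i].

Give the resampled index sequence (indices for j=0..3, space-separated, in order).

1 2 3 3

C = [0, 5/13, 8/13, 1]
j=0: u_0=23/120 ∈ [0, 5/13) → index 1
j=1: u_1=53/120 ∈ [5/13, 8/13) → index 2
j=2: u_2=83/120 ∈ [8/13, 1) → index 3
j=3: u_3=113/120 ∈ [8/13, 1) → index 3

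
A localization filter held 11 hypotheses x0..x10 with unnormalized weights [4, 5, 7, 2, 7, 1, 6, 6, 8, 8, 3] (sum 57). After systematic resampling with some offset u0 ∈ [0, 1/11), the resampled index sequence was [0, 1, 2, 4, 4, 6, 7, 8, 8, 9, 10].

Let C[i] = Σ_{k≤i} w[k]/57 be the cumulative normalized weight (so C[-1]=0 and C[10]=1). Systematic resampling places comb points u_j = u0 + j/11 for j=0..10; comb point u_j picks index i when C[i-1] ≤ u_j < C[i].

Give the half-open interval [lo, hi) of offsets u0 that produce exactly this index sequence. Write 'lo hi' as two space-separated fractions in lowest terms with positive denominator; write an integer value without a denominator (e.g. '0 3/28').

C = [4/57, 3/19, 16/57, 6/19, 25/57, 26/57, 32/57, 2/3, 46/57, 18/19, 1]
j=0 picked index 0: u0 ∈ [0, 4/57)
j=1 picked index 1: u0 ∈ [-13/627, 14/209)
j=2 picked index 2: u0 ∈ [-5/209, 62/627)
j=3 picked index 4: u0 ∈ [9/209, 104/627)
j=4 picked index 4: u0 ∈ [-10/209, 47/627)
j=5 picked index 6: u0 ∈ [1/627, 67/627)
j=6 picked index 7: u0 ∈ [10/627, 4/33)
j=7 picked index 8: u0 ∈ [1/33, 107/627)
j=8 picked index 8: u0 ∈ [-2/33, 50/627)
j=9 picked index 9: u0 ∈ [-7/627, 27/209)
j=10 picked index 10: u0 ∈ [8/209, 1/11)
intersection: [9/209, 14/209)

9/209 14/209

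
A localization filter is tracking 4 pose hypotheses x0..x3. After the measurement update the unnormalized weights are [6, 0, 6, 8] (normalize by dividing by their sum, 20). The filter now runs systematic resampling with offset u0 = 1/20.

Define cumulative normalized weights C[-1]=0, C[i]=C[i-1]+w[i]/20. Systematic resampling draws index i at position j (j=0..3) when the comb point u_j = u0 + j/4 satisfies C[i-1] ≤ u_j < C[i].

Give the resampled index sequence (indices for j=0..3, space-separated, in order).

0 2 2 3

C = [3/10, 3/10, 3/5, 1]
j=0: u_0=1/20 ∈ [0, 3/10) → index 0
j=1: u_1=3/10 ∈ [3/10, 3/5) → index 2
j=2: u_2=11/20 ∈ [3/10, 3/5) → index 2
j=3: u_3=4/5 ∈ [3/5, 1) → index 3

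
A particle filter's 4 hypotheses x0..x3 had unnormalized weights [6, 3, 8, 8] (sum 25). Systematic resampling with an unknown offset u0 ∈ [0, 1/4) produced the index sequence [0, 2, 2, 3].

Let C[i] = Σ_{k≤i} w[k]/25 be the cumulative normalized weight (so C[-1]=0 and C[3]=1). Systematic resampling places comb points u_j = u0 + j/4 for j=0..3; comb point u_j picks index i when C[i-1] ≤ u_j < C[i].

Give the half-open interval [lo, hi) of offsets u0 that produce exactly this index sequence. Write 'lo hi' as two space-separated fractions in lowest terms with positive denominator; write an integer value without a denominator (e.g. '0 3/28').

C = [6/25, 9/25, 17/25, 1]
j=0 picked index 0: u0 ∈ [0, 6/25)
j=1 picked index 2: u0 ∈ [11/100, 43/100)
j=2 picked index 2: u0 ∈ [-7/50, 9/50)
j=3 picked index 3: u0 ∈ [-7/100, 1/4)
intersection: [11/100, 9/50)

11/100 9/50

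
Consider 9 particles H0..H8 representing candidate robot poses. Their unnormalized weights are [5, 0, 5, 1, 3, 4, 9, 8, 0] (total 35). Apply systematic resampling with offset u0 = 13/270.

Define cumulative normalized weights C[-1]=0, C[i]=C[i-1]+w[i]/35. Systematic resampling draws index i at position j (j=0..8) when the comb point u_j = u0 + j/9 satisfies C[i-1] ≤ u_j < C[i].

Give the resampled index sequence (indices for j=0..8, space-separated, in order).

0 2 2 4 5 6 6 7 7

C = [1/7, 1/7, 2/7, 11/35, 2/5, 18/35, 27/35, 1, 1]
j=0: u_0=13/270 ∈ [0, 1/7) → index 0
j=1: u_1=43/270 ∈ [1/7, 2/7) → index 2
j=2: u_2=73/270 ∈ [1/7, 2/7) → index 2
j=3: u_3=103/270 ∈ [11/35, 2/5) → index 4
j=4: u_4=133/270 ∈ [2/5, 18/35) → index 5
j=5: u_5=163/270 ∈ [18/35, 27/35) → index 6
j=6: u_6=193/270 ∈ [18/35, 27/35) → index 6
j=7: u_7=223/270 ∈ [27/35, 1) → index 7
j=8: u_8=253/270 ∈ [27/35, 1) → index 7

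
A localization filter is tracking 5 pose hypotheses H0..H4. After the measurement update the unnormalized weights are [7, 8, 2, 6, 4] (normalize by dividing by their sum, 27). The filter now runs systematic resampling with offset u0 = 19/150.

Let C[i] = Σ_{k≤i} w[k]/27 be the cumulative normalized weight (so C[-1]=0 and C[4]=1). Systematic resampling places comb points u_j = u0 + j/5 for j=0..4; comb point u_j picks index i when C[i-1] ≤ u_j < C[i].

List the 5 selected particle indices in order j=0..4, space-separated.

C = [7/27, 5/9, 17/27, 23/27, 1]
j=0: u_0=19/150 ∈ [0, 7/27) → index 0
j=1: u_1=49/150 ∈ [7/27, 5/9) → index 1
j=2: u_2=79/150 ∈ [7/27, 5/9) → index 1
j=3: u_3=109/150 ∈ [17/27, 23/27) → index 3
j=4: u_4=139/150 ∈ [23/27, 1) → index 4

0 1 1 3 4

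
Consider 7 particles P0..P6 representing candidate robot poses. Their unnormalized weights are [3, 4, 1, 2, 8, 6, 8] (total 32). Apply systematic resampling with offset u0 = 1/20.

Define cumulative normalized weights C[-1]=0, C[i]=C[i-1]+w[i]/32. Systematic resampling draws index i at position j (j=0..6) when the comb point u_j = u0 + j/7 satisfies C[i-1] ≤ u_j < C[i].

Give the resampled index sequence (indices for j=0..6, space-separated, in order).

C = [3/32, 7/32, 1/4, 5/16, 9/16, 3/4, 1]
j=0: u_0=1/20 ∈ [0, 3/32) → index 0
j=1: u_1=27/140 ∈ [3/32, 7/32) → index 1
j=2: u_2=47/140 ∈ [5/16, 9/16) → index 4
j=3: u_3=67/140 ∈ [5/16, 9/16) → index 4
j=4: u_4=87/140 ∈ [9/16, 3/4) → index 5
j=5: u_5=107/140 ∈ [3/4, 1) → index 6
j=6: u_6=127/140 ∈ [3/4, 1) → index 6

0 1 4 4 5 6 6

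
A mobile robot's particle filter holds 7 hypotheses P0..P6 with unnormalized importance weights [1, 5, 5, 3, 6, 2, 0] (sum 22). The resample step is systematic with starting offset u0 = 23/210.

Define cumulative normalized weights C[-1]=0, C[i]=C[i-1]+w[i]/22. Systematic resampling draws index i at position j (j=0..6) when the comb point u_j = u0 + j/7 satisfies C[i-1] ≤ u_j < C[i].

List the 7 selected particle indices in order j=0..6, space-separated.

1 1 2 3 4 4 5

C = [1/22, 3/11, 1/2, 7/11, 10/11, 1, 1]
j=0: u_0=23/210 ∈ [1/22, 3/11) → index 1
j=1: u_1=53/210 ∈ [1/22, 3/11) → index 1
j=2: u_2=83/210 ∈ [3/11, 1/2) → index 2
j=3: u_3=113/210 ∈ [1/2, 7/11) → index 3
j=4: u_4=143/210 ∈ [7/11, 10/11) → index 4
j=5: u_5=173/210 ∈ [7/11, 10/11) → index 4
j=6: u_6=29/30 ∈ [10/11, 1) → index 5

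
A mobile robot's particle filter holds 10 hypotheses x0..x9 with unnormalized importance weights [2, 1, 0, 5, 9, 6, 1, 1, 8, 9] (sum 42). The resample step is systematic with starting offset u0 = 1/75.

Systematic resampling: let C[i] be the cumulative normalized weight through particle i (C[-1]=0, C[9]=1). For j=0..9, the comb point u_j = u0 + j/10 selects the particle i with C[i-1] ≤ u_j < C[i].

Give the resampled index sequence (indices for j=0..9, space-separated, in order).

C = [1/21, 1/14, 1/14, 4/21, 17/42, 23/42, 4/7, 25/42, 11/14, 1]
j=0: u_0=1/75 ∈ [0, 1/21) → index 0
j=1: u_1=17/150 ∈ [1/14, 4/21) → index 3
j=2: u_2=16/75 ∈ [4/21, 17/42) → index 4
j=3: u_3=47/150 ∈ [4/21, 17/42) → index 4
j=4: u_4=31/75 ∈ [17/42, 23/42) → index 5
j=5: u_5=77/150 ∈ [17/42, 23/42) → index 5
j=6: u_6=46/75 ∈ [25/42, 11/14) → index 8
j=7: u_7=107/150 ∈ [25/42, 11/14) → index 8
j=8: u_8=61/75 ∈ [11/14, 1) → index 9
j=9: u_9=137/150 ∈ [11/14, 1) → index 9

0 3 4 4 5 5 8 8 9 9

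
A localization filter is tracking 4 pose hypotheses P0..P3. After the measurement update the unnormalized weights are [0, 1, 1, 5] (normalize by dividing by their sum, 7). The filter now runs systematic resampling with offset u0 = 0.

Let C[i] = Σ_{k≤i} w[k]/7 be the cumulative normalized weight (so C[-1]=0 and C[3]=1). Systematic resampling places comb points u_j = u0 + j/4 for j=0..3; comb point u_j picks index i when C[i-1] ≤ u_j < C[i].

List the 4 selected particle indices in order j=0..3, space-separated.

1 2 3 3

C = [0, 1/7, 2/7, 1]
j=0: u_0=0 ∈ [0, 1/7) → index 1
j=1: u_1=1/4 ∈ [1/7, 2/7) → index 2
j=2: u_2=1/2 ∈ [2/7, 1) → index 3
j=3: u_3=3/4 ∈ [2/7, 1) → index 3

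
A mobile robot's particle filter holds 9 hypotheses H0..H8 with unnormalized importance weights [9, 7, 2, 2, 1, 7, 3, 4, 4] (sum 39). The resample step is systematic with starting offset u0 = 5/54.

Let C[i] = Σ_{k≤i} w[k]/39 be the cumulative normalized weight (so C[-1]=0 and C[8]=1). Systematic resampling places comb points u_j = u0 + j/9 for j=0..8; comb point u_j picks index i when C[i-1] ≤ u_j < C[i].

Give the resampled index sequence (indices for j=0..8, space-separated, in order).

0 0 1 2 4 5 6 7 8

C = [3/13, 16/39, 6/13, 20/39, 7/13, 28/39, 31/39, 35/39, 1]
j=0: u_0=5/54 ∈ [0, 3/13) → index 0
j=1: u_1=11/54 ∈ [0, 3/13) → index 0
j=2: u_2=17/54 ∈ [3/13, 16/39) → index 1
j=3: u_3=23/54 ∈ [16/39, 6/13) → index 2
j=4: u_4=29/54 ∈ [20/39, 7/13) → index 4
j=5: u_5=35/54 ∈ [7/13, 28/39) → index 5
j=6: u_6=41/54 ∈ [28/39, 31/39) → index 6
j=7: u_7=47/54 ∈ [31/39, 35/39) → index 7
j=8: u_8=53/54 ∈ [35/39, 1) → index 8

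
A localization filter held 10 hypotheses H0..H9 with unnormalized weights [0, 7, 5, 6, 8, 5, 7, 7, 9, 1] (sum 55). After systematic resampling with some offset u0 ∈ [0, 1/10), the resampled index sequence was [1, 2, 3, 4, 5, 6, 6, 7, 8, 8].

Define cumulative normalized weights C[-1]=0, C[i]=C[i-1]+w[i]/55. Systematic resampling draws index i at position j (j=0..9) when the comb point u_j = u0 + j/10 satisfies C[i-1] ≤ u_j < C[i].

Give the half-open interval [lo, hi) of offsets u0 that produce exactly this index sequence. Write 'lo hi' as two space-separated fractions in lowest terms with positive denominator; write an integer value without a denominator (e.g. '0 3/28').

4/55 9/110

C = [0, 7/55, 12/55, 18/55, 26/55, 31/55, 38/55, 9/11, 54/55, 1]
j=0 picked index 1: u0 ∈ [0, 7/55)
j=1 picked index 2: u0 ∈ [3/110, 13/110)
j=2 picked index 3: u0 ∈ [1/55, 7/55)
j=3 picked index 4: u0 ∈ [3/110, 19/110)
j=4 picked index 5: u0 ∈ [4/55, 9/55)
j=5 picked index 6: u0 ∈ [7/110, 21/110)
j=6 picked index 6: u0 ∈ [-2/55, 1/11)
j=7 picked index 7: u0 ∈ [-1/110, 13/110)
j=8 picked index 8: u0 ∈ [1/55, 2/11)
j=9 picked index 8: u0 ∈ [-9/110, 9/110)
intersection: [4/55, 9/110)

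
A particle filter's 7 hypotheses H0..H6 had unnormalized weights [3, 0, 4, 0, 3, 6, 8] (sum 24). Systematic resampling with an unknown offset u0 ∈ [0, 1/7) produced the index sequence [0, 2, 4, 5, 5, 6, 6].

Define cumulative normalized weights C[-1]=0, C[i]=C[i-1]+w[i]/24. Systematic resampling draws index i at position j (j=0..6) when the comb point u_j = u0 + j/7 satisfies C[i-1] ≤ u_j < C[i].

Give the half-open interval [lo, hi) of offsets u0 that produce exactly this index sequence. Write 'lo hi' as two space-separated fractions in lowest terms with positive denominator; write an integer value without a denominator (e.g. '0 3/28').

C = [1/8, 1/8, 7/24, 7/24, 5/12, 2/3, 1]
j=0 picked index 0: u0 ∈ [0, 1/8)
j=1 picked index 2: u0 ∈ [-1/56, 25/168)
j=2 picked index 4: u0 ∈ [1/168, 11/84)
j=3 picked index 5: u0 ∈ [-1/84, 5/21)
j=4 picked index 5: u0 ∈ [-13/84, 2/21)
j=5 picked index 6: u0 ∈ [-1/21, 2/7)
j=6 picked index 6: u0 ∈ [-4/21, 1/7)
intersection: [1/168, 2/21)

1/168 2/21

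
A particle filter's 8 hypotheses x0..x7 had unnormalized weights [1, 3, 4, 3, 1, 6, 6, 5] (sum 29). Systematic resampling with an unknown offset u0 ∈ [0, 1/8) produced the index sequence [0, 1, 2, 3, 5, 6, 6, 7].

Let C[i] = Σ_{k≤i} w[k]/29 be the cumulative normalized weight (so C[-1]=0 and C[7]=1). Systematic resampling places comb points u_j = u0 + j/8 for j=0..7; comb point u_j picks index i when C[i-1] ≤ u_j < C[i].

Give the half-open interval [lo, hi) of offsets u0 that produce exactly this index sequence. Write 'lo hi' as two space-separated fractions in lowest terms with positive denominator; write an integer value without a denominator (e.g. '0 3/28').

C = [1/29, 4/29, 8/29, 11/29, 12/29, 18/29, 24/29, 1]
j=0 picked index 0: u0 ∈ [0, 1/29)
j=1 picked index 1: u0 ∈ [-21/232, 3/232)
j=2 picked index 2: u0 ∈ [-13/116, 3/116)
j=3 picked index 3: u0 ∈ [-23/232, 1/232)
j=4 picked index 5: u0 ∈ [-5/58, 7/58)
j=5 picked index 6: u0 ∈ [-1/232, 47/232)
j=6 picked index 6: u0 ∈ [-15/116, 9/116)
j=7 picked index 7: u0 ∈ [-11/232, 1/8)
intersection: [0, 1/232)

0 1/232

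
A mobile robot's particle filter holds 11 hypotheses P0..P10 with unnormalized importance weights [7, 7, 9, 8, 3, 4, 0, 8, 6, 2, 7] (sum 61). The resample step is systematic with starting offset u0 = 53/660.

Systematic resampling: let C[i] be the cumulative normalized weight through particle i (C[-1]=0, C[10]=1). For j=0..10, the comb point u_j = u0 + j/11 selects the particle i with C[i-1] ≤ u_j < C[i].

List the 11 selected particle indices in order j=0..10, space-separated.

C = [7/61, 14/61, 23/61, 31/61, 34/61, 38/61, 38/61, 46/61, 52/61, 54/61, 1]
j=0: u_0=53/660 ∈ [0, 7/61) → index 0
j=1: u_1=113/660 ∈ [7/61, 14/61) → index 1
j=2: u_2=173/660 ∈ [14/61, 23/61) → index 2
j=3: u_3=233/660 ∈ [14/61, 23/61) → index 2
j=4: u_4=293/660 ∈ [23/61, 31/61) → index 3
j=5: u_5=353/660 ∈ [31/61, 34/61) → index 4
j=6: u_6=413/660 ∈ [38/61, 46/61) → index 7
j=7: u_7=43/60 ∈ [38/61, 46/61) → index 7
j=8: u_8=533/660 ∈ [46/61, 52/61) → index 8
j=9: u_9=593/660 ∈ [54/61, 1) → index 10
j=10: u_10=653/660 ∈ [54/61, 1) → index 10

0 1 2 2 3 4 7 7 8 10 10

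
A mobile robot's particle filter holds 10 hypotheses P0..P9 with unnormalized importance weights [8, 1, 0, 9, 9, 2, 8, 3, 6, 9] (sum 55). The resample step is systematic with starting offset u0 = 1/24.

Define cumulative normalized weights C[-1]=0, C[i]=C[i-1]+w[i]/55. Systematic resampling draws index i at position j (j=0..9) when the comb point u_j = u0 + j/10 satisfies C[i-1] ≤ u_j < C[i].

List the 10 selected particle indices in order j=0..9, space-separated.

C = [8/55, 9/55, 9/55, 18/55, 27/55, 29/55, 37/55, 8/11, 46/55, 1]
j=0: u_0=1/24 ∈ [0, 8/55) → index 0
j=1: u_1=17/120 ∈ [0, 8/55) → index 0
j=2: u_2=29/120 ∈ [9/55, 18/55) → index 3
j=3: u_3=41/120 ∈ [18/55, 27/55) → index 4
j=4: u_4=53/120 ∈ [18/55, 27/55) → index 4
j=5: u_5=13/24 ∈ [29/55, 37/55) → index 6
j=6: u_6=77/120 ∈ [29/55, 37/55) → index 6
j=7: u_7=89/120 ∈ [8/11, 46/55) → index 8
j=8: u_8=101/120 ∈ [46/55, 1) → index 9
j=9: u_9=113/120 ∈ [46/55, 1) → index 9

0 0 3 4 4 6 6 8 9 9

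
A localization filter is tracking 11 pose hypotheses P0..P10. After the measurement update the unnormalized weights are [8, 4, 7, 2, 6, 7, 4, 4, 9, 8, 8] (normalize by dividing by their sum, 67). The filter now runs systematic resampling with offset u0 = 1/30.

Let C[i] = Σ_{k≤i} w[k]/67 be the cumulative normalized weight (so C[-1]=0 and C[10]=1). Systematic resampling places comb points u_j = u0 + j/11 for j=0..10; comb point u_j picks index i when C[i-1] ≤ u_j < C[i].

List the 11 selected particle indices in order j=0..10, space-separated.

0 1 2 3 4 5 7 8 8 9 10

C = [8/67, 12/67, 19/67, 21/67, 27/67, 34/67, 38/67, 42/67, 51/67, 59/67, 1]
j=0: u_0=1/30 ∈ [0, 8/67) → index 0
j=1: u_1=41/330 ∈ [8/67, 12/67) → index 1
j=2: u_2=71/330 ∈ [12/67, 19/67) → index 2
j=3: u_3=101/330 ∈ [19/67, 21/67) → index 3
j=4: u_4=131/330 ∈ [21/67, 27/67) → index 4
j=5: u_5=161/330 ∈ [27/67, 34/67) → index 5
j=6: u_6=191/330 ∈ [38/67, 42/67) → index 7
j=7: u_7=221/330 ∈ [42/67, 51/67) → index 8
j=8: u_8=251/330 ∈ [42/67, 51/67) → index 8
j=9: u_9=281/330 ∈ [51/67, 59/67) → index 9
j=10: u_10=311/330 ∈ [59/67, 1) → index 10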